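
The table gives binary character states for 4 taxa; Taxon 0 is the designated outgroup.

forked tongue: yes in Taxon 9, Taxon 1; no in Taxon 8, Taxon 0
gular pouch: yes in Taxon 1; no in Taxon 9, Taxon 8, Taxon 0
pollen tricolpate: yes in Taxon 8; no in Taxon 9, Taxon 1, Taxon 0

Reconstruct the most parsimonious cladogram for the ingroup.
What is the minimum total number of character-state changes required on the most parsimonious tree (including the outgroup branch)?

3

The outgroup has state 'no' for every character, so 'yes' is the derived state throughout.
forked tongue: derived state 'yes' in Taxon 1 and Taxon 9 only — synapomorphy for {Taxon 1, Taxon 9}.
gular pouch (derived state 'yes') is unique to Taxon 1 (autapomorphy; uninformative for grouping).
pollen tricolpate: derived state 'yes' in Taxon 8 only — an autapomorphy, so it tells us nothing about relationships among taxa.
Most parsimonious ingroup topology: ((Taxon 9,Taxon 1),Taxon 8).
Changes per character on this tree: forked tongue: 1; gular pouch: 1; pollen tricolpate: 1.
Total = 3.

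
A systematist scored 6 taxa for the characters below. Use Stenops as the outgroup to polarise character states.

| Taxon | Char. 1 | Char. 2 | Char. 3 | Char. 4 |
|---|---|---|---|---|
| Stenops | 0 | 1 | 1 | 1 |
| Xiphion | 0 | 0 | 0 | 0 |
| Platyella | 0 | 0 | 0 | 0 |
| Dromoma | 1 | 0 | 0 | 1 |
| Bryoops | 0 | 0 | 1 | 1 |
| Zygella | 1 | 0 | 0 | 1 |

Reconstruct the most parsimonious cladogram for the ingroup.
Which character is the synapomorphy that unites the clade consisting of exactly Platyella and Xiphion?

Character polarity is set by the outgroup: the derived state is whichever differs from the outgroup's state, so for Char. 2, Char. 3, Char. 4 the derived state is '0', and for the remaining characters it is '1'.
Only Dromoma and Zygella show the derived state '1' for Char. 1, supporting them as a clade.
Char. 2 (derived state '0') is shared by all ingroup taxa — unites the whole ingroup.
Char. 3 (derived state '0') is shared by Dromoma, Platyella, Xiphion, and Zygella — a synapomorphy uniting that clade.
Char. 4: derived state '0' in Platyella and Xiphion only — synapomorphy for {Platyella, Xiphion}.
Most parsimonious ingroup topology: (((Xiphion,Platyella),(Dromoma,Zygella)),Bryoops).
The clade {Platyella, Xiphion} is supported by Char. 4: its derived state '0' occurs in exactly those taxa and in no other taxon (including the outgroup).

Char. 4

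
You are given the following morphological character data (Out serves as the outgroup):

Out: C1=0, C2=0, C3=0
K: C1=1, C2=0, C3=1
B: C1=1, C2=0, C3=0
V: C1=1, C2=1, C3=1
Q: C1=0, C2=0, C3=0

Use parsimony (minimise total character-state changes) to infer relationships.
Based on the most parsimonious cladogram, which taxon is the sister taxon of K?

The outgroup has state '0' for every character, so '1' is the derived state throughout.
C1: derived state '1' in B, K, and V only — synapomorphy for {B, K, V}.
C2 (derived state '1') is unique to V (autapomorphy; uninformative for grouping).
C3: derived state '1' in K and V only — synapomorphy for {K, V}.
Most parsimonious ingroup topology: (((K,V),B),Q).
K and V form a cherry on this tree, so they are sister taxa.

V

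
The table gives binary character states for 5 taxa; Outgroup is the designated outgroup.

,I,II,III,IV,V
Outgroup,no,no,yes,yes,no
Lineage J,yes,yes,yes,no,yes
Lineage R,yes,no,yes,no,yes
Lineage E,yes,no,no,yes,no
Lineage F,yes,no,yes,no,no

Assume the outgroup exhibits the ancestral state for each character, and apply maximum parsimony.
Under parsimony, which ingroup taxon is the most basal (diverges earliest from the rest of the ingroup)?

Character polarity is set by the outgroup: the derived state is whichever differs from the outgroup's state, so for III, IV the derived state is 'no', and for the remaining characters it is 'yes'.
All ingroup taxa share the derived state 'yes' for I; it defines the ingroup but does not resolve relationships within it.
II (derived state 'yes') is unique to Lineage J (autapomorphy; uninformative for grouping).
III: derived state 'no' in Lineage E only — an autapomorphy, so it tells us nothing about relationships among taxa.
IV: derived state 'no' in Lineage F, Lineage J, and Lineage R only — synapomorphy for {Lineage F, Lineage J, Lineage R}.
V (derived state 'yes') is shared by Lineage J and Lineage R — a synapomorphy uniting that clade.
Most parsimonious ingroup topology: (((Lineage J,Lineage R),Lineage F),Lineage E).
Lineage E is sister to the clade containing all other ingroup taxa, so it is the earliest-diverging (most basal) ingroup lineage.

Lineage E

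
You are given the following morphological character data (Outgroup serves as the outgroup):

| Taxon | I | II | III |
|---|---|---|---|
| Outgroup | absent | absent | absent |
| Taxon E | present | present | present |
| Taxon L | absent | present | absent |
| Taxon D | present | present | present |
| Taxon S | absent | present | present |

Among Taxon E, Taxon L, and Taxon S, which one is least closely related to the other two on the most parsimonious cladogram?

The outgroup has state 'absent' for every character, so 'present' is the derived state throughout.
Only Taxon D and Taxon E show the derived state 'present' for I, supporting them as a clade.
All ingroup taxa share the derived state 'present' for II; it defines the ingroup but does not resolve relationships within it.
Only Taxon D, Taxon E, and Taxon S show the derived state 'present' for III, supporting them as a clade.
Most parsimonious ingroup topology: (((Taxon E,Taxon D),Taxon S),Taxon L).
Taxon S and Taxon E share a more recent common ancestor with each other than either does with Taxon L, so Taxon L is the least closely related of the three.

Taxon L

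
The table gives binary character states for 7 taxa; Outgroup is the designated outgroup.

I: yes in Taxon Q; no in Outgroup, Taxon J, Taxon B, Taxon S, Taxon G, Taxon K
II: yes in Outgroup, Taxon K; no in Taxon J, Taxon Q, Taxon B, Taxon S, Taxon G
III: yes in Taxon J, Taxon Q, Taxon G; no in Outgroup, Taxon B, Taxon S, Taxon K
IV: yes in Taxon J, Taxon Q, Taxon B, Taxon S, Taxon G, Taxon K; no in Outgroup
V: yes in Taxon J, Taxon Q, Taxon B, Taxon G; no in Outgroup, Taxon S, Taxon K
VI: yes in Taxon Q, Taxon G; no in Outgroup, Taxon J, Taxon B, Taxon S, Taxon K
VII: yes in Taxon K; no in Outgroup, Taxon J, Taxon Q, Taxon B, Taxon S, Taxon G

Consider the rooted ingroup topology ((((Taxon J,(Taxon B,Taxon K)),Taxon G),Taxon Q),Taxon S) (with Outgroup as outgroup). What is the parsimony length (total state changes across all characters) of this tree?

11

Map each character onto ((((Taxon J,(Taxon B,Taxon K)),Taxon G),Taxon Q),Taxon S) (rooted by Outgroup) and count the minimum state changes it requires (Fitch parsimony):
I: 1; II: 2; III: 2; IV: 1; V: 2; VI: 2; VII: 1.
Total tree length = 11.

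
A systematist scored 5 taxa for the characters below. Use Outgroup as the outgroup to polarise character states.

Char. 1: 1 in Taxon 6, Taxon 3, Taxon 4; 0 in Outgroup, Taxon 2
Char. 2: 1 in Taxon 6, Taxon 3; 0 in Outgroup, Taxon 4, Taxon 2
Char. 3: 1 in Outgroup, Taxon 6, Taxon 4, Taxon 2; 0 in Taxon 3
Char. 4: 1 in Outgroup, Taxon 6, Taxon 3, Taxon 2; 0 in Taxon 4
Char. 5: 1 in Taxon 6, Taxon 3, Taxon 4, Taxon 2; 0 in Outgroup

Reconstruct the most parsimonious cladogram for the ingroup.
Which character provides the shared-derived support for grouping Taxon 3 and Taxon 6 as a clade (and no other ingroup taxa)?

Character polarity is set by the outgroup: the derived state is whichever differs from the outgroup's state, so for Char. 3, Char. 4 the derived state is '0', and for the remaining characters it is '1'.
Char. 1 (derived state '1') is shared by Taxon 3, Taxon 4, and Taxon 6 — a synapomorphy uniting that clade.
Only Taxon 3 and Taxon 6 show the derived state '1' for Char. 2, supporting them as a clade.
Char. 3 (derived state '0') is unique to Taxon 3 (autapomorphy; uninformative for grouping).
Char. 4 (derived state '0') is unique to Taxon 4 (autapomorphy; uninformative for grouping).
All ingroup taxa share the derived state '1' for Char. 5; it defines the ingroup but does not resolve relationships within it.
Most parsimonious ingroup topology: ((Taxon 4,(Taxon 6,Taxon 3)),Taxon 2).
The clade {Taxon 3, Taxon 6} is supported by Char. 2: its derived state '1' occurs in exactly those taxa and in no other taxon (including the outgroup).

Char. 2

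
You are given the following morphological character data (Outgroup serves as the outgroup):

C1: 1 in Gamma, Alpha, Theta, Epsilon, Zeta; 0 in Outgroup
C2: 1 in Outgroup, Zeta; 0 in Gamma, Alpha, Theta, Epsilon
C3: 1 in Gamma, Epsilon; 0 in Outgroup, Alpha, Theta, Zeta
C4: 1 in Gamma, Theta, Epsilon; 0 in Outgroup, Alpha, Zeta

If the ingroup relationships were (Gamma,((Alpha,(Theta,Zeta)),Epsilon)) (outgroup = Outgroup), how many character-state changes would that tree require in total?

Map each character onto (Gamma,((Alpha,(Theta,Zeta)),Epsilon)) (rooted by Outgroup) and count the minimum state changes it requires (Fitch parsimony):
C1: 1; C2: 2; C3: 2; C4: 3.
Total tree length = 8.

8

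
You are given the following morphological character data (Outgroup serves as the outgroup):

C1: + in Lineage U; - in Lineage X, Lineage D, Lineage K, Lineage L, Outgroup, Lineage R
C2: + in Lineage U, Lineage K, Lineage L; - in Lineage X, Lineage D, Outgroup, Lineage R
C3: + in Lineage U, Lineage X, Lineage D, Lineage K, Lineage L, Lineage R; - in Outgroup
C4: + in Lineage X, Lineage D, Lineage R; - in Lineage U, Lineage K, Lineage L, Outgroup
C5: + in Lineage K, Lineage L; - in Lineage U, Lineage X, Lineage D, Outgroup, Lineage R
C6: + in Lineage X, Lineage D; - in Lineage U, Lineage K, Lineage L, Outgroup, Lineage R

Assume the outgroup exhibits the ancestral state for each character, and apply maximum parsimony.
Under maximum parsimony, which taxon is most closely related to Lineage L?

Lineage K

The outgroup has state '-' for every character, so '+' is the derived state throughout.
C1 (derived state '+') is unique to Lineage U (autapomorphy; uninformative for grouping).
C2: derived state '+' in Lineage K, Lineage L, and Lineage U only — synapomorphy for {Lineage K, Lineage L, Lineage U}.
All ingroup taxa share the derived state '+' for C3; it defines the ingroup but does not resolve relationships within it.
Only Lineage D, Lineage R, and Lineage X show the derived state '+' for C4, supporting them as a clade.
C5: derived state '+' in Lineage K and Lineage L only — synapomorphy for {Lineage K, Lineage L}.
C6: derived state '+' in Lineage D and Lineage X only — synapomorphy for {Lineage D, Lineage X}.
Most parsimonious ingroup topology: ((Lineage R,(Lineage D,Lineage X)),((Lineage L,Lineage K),Lineage U)).
Lineage L and Lineage K form a cherry on this tree, so they are sister taxa.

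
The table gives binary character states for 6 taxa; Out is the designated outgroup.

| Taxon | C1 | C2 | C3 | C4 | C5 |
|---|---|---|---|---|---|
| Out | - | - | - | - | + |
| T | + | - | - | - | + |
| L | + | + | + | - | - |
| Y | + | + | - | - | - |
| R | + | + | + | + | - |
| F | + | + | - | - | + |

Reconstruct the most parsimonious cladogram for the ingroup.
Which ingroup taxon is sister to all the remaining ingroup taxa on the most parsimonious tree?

Character polarity is set by the outgroup: the derived state is whichever differs from the outgroup's state, so for C5 the derived state is '-', and for the remaining characters it is '+'.
C1 (derived state '+') is shared by all ingroup taxa — unites the whole ingroup.
Only F, L, R, and Y show the derived state '+' for C2, supporting them as a clade.
C3: derived state '+' in L and R only — synapomorphy for {L, R}.
C4: derived state '+' in R only — an autapomorphy, so it tells us nothing about relationships among taxa.
C5 (derived state '-') is shared by L, R, and Y — a synapomorphy uniting that clade.
Most parsimonious ingroup topology: (T,(((L,R),Y),F)).
T is sister to the clade containing all other ingroup taxa, so it is the earliest-diverging (most basal) ingroup lineage.

T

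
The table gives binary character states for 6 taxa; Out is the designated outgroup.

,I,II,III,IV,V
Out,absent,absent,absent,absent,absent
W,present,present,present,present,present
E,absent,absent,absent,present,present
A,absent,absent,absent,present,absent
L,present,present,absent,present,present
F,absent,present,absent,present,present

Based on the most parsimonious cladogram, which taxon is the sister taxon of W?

The outgroup has state 'absent' for every character, so 'present' is the derived state throughout.
Only L and W show the derived state 'present' for I, supporting them as a clade.
II (derived state 'present') is shared by F, L, and W — a synapomorphy uniting that clade.
III (derived state 'present') is unique to W (autapomorphy; uninformative for grouping).
IV (derived state 'present') is shared by all ingroup taxa — unites the whole ingroup.
V (derived state 'present') is shared by E, F, L, and W — a synapomorphy uniting that clade.
Most parsimonious ingroup topology: ((((W,L),F),E),A).
W and L form a cherry on this tree, so they are sister taxa.

L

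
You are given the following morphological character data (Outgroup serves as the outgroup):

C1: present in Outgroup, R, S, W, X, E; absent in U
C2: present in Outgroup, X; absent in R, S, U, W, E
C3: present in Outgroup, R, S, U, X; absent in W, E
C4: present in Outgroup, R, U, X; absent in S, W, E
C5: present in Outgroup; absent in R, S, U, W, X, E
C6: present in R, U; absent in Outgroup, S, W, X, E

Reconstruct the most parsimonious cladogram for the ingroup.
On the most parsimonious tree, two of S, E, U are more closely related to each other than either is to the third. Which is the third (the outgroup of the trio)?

U

Character polarity is set by the outgroup: the derived state is whichever differs from the outgroup's state, so for C1, C2, C3, C4, C5 the derived state is 'absent', and for the remaining characters it is 'present'.
C1 (derived state 'absent') is unique to U (autapomorphy; uninformative for grouping).
C2: derived state 'absent' in E, R, S, U, and W only — synapomorphy for {E, R, S, U, W}.
C3: derived state 'absent' in E and W only — synapomorphy for {E, W}.
C4: derived state 'absent' in E, S, and W only — synapomorphy for {E, S, W}.
All ingroup taxa share the derived state 'absent' for C5; it defines the ingroup but does not resolve relationships within it.
Only R and U show the derived state 'present' for C6, supporting them as a clade.
Most parsimonious ingroup topology: (((R,U),(S,(W,E))),X).
E and S share a more recent common ancestor with each other than either does with U, so U is the least closely related of the three.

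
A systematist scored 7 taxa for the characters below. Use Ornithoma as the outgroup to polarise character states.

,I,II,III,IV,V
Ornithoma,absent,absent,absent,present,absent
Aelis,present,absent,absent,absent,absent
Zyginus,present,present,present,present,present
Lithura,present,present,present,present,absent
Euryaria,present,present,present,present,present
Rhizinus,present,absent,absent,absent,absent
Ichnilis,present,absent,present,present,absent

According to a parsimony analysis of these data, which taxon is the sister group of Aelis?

Character polarity is set by the outgroup: the derived state is whichever differs from the outgroup's state, so for IV the derived state is 'absent', and for the remaining characters it is 'present'.
I (derived state 'present') is shared by all ingroup taxa — unites the whole ingroup.
Only Euryaria, Lithura, and Zyginus show the derived state 'present' for II, supporting them as a clade.
III: derived state 'present' in Euryaria, Ichnilis, Lithura, and Zyginus only — synapomorphy for {Euryaria, Ichnilis, Lithura, Zyginus}.
IV (derived state 'absent') is shared by Aelis and Rhizinus — a synapomorphy uniting that clade.
V: derived state 'present' in Euryaria and Zyginus only — synapomorphy for {Euryaria, Zyginus}.
Most parsimonious ingroup topology: ((Aelis,Rhizinus),((Lithura,(Zyginus,Euryaria)),Ichnilis)).
Aelis and Rhizinus form a cherry on this tree, so they are sister taxa.

Rhizinus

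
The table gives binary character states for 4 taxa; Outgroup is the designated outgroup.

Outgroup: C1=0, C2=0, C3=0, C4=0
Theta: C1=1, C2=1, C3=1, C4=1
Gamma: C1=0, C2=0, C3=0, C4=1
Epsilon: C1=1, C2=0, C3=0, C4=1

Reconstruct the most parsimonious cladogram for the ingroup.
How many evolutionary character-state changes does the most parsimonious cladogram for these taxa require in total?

4

The outgroup has state '0' for every character, so '1' is the derived state throughout.
C1 (derived state '1') is shared by Epsilon and Theta — a synapomorphy uniting that clade.
C2 (derived state '1') is unique to Theta (autapomorphy; uninformative for grouping).
C3 (derived state '1') is unique to Theta (autapomorphy; uninformative for grouping).
C4 (derived state '1') is shared by all ingroup taxa — unites the whole ingroup.
Most parsimonious ingroup topology: ((Theta,Epsilon),Gamma).
Changes per character on this tree: C1: 1; C2: 1; C3: 1; C4: 1.
Total = 4.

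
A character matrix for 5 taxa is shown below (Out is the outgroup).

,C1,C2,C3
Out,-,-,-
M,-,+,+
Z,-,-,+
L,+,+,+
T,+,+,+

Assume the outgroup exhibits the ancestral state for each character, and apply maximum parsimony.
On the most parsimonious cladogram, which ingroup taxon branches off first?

The outgroup has state '-' for every character, so '+' is the derived state throughout.
C1: derived state '+' in L and T only — synapomorphy for {L, T}.
C2 (derived state '+') is shared by L, M, and T — a synapomorphy uniting that clade.
C3 (derived state '+') is shared by all ingroup taxa — unites the whole ingroup.
Most parsimonious ingroup topology: ((M,(L,T)),Z).
Z is sister to the clade containing all other ingroup taxa, so it is the earliest-diverging (most basal) ingroup lineage.

Z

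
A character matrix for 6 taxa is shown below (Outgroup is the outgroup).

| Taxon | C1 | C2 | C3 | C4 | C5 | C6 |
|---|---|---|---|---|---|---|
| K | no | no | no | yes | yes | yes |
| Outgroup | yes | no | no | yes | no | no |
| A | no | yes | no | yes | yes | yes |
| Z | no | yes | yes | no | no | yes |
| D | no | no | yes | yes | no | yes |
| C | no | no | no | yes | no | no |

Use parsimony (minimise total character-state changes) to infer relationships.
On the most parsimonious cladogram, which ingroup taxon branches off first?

C

Character polarity is set by the outgroup: the derived state is whichever differs from the outgroup's state, so for C1, C4 the derived state is 'no', and for the remaining characters it is 'yes'.
C1 (derived state 'no') is shared by all ingroup taxa — unites the whole ingroup.
C2 groups A and Z, which is incompatible with the clades supported by the remaining characters; treating it as convergent (homoplasy) costs fewer steps than any alternative tree.
C3: derived state 'yes' in D and Z only — synapomorphy for {D, Z}.
C4 (derived state 'no') is unique to Z (autapomorphy; uninformative for grouping).
C5: derived state 'yes' in A and K only — synapomorphy for {A, K}.
C6 (derived state 'yes') is shared by A, D, K, and Z — a synapomorphy uniting that clade.
Most parsimonious ingroup topology: (C,((K,A),(D,Z))).
C is sister to the clade containing all other ingroup taxa, so it is the earliest-diverging (most basal) ingroup lineage.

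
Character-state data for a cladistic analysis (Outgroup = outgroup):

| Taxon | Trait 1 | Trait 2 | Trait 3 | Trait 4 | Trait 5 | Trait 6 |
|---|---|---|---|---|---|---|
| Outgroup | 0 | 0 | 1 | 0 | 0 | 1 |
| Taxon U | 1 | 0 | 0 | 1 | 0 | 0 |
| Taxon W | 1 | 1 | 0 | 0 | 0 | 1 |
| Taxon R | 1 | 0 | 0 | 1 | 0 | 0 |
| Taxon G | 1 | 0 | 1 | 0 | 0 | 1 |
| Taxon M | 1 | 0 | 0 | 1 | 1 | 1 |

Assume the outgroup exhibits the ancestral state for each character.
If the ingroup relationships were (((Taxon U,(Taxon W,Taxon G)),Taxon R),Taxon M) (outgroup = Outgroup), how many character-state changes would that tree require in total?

Map each character onto (((Taxon U,(Taxon W,Taxon G)),Taxon R),Taxon M) (rooted by Outgroup) and count the minimum state changes it requires (Fitch parsimony):
Trait 1: 1; Trait 2: 1; Trait 3: 2; Trait 4: 2; Trait 5: 1; Trait 6: 2.
Total tree length = 9.

9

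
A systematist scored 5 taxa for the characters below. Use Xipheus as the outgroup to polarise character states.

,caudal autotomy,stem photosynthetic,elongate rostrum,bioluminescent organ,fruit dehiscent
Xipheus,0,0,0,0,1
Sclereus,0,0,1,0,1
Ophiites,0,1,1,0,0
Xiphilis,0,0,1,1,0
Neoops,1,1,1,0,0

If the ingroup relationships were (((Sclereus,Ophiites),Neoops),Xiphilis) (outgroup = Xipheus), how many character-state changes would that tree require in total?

7

Map each character onto (((Sclereus,Ophiites),Neoops),Xiphilis) (rooted by Xipheus) and count the minimum state changes it requires (Fitch parsimony):
caudal autotomy: 1; stem photosynthetic: 2; elongate rostrum: 1; bioluminescent organ: 1; fruit dehiscent: 2.
Total tree length = 7.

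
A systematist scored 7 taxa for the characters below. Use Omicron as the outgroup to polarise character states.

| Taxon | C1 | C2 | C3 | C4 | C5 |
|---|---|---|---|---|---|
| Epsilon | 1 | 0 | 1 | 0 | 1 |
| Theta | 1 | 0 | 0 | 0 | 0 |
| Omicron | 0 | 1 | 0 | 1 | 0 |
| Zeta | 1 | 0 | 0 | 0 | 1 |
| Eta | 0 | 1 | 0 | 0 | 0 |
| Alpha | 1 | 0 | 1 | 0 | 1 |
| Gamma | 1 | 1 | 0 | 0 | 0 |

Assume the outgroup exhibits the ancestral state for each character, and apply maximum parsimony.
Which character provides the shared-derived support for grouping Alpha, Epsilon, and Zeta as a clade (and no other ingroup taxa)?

Character polarity is set by the outgroup: the derived state is whichever differs from the outgroup's state, so for C2, C4 the derived state is '0', and for the remaining characters it is '1'.
C1: derived state '1' in Alpha, Epsilon, Gamma, Theta, and Zeta only — synapomorphy for {Alpha, Epsilon, Gamma, Theta, Zeta}.
C2 (derived state '0') is shared by Alpha, Epsilon, Theta, and Zeta — a synapomorphy uniting that clade.
Only Alpha and Epsilon show the derived state '1' for C3, supporting them as a clade.
C4 (derived state '0') is shared by all ingroup taxa — unites the whole ingroup.
Only Alpha, Epsilon, and Zeta show the derived state '1' for C5, supporting them as a clade.
Most parsimonious ingroup topology: ((Gamma,(((Alpha,Epsilon),Zeta),Theta)),Eta).
The clade {Alpha, Epsilon, Zeta} is supported by C5: its derived state '1' occurs in exactly those taxa and in no other taxon (including the outgroup).

C5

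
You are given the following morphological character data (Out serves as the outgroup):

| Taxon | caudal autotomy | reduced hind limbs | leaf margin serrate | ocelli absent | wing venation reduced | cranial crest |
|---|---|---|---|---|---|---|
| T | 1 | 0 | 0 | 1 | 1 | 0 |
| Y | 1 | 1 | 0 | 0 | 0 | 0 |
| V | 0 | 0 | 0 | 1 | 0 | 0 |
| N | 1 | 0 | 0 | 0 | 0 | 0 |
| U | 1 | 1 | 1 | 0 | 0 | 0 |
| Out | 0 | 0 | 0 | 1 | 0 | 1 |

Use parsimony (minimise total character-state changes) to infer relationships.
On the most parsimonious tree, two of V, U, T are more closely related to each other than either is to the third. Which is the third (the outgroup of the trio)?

Character polarity is set by the outgroup: the derived state is whichever differs from the outgroup's state, so for ocelli absent, cranial crest the derived state is '0', and for the remaining characters it is '1'.
Only N, T, U, and Y show the derived state '1' for caudal autotomy, supporting them as a clade.
reduced hind limbs (derived state '1') is shared by U and Y — a synapomorphy uniting that clade.
leaf margin serrate: derived state '1' in U only — an autapomorphy, so it tells us nothing about relationships among taxa.
Only N, U, and Y show the derived state '0' for ocelli absent, supporting them as a clade.
wing venation reduced: derived state '1' in T only — an autapomorphy, so it tells us nothing about relationships among taxa.
All ingroup taxa share the derived state '0' for cranial crest; it defines the ingroup but does not resolve relationships within it.
Most parsimonious ingroup topology: ((((Y,U),N),T),V).
T and U share a more recent common ancestor with each other than either does with V, so V is the least closely related of the three.

V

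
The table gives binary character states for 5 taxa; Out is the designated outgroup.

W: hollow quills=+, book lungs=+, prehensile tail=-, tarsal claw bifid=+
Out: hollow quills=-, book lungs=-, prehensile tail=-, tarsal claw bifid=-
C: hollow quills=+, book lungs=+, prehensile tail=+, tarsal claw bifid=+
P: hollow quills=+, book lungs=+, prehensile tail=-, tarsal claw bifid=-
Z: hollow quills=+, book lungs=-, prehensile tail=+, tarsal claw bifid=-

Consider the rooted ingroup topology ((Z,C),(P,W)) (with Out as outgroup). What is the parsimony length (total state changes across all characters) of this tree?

Map each character onto ((Z,C),(P,W)) (rooted by Out) and count the minimum state changes it requires (Fitch parsimony):
hollow quills: 1; book lungs: 2; prehensile tail: 1; tarsal claw bifid: 2.
Total tree length = 6.

6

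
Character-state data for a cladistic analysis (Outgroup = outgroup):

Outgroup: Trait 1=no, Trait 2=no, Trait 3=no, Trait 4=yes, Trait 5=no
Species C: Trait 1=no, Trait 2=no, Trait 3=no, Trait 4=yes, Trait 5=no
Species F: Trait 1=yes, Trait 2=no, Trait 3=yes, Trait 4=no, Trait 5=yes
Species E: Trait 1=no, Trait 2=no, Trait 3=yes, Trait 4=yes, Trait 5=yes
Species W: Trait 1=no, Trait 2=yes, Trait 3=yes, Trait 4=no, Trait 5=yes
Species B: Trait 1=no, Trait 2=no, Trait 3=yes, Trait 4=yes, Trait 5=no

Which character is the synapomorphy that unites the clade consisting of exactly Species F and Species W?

Trait 4

Character polarity is set by the outgroup: the derived state is whichever differs from the outgroup's state, so for Trait 4 the derived state is 'no', and for the remaining characters it is 'yes'.
Trait 1 (derived state 'yes') is unique to Species F (autapomorphy; uninformative for grouping).
Trait 2 (derived state 'yes') is unique to Species W (autapomorphy; uninformative for grouping).
Only Species B, Species E, Species F, and Species W show the derived state 'yes' for Trait 3, supporting them as a clade.
Trait 4 (derived state 'no') is shared by Species F and Species W — a synapomorphy uniting that clade.
Trait 5 (derived state 'yes') is shared by Species E, Species F, and Species W — a synapomorphy uniting that clade.
Most parsimonious ingroup topology: (Species C,(((Species F,Species W),Species E),Species B)).
The clade {Species F, Species W} is supported by Trait 4: its derived state 'no' occurs in exactly those taxa and in no other taxon (including the outgroup).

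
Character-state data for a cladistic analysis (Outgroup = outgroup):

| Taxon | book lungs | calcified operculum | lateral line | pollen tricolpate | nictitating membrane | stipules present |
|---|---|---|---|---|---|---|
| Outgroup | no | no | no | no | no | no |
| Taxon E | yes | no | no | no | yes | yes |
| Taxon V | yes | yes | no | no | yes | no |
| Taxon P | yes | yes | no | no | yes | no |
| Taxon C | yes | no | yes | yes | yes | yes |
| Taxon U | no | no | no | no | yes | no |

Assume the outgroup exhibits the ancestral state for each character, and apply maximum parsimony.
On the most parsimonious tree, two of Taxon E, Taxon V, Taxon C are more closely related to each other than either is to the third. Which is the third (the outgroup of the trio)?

The outgroup has state 'no' for every character, so 'yes' is the derived state throughout.
book lungs: derived state 'yes' in Taxon C, Taxon E, Taxon P, and Taxon V only — synapomorphy for {Taxon C, Taxon E, Taxon P, Taxon V}.
calcified operculum (derived state 'yes') is shared by Taxon P and Taxon V — a synapomorphy uniting that clade.
lateral line (derived state 'yes') is unique to Taxon C (autapomorphy; uninformative for grouping).
pollen tricolpate: derived state 'yes' in Taxon C only — an autapomorphy, so it tells us nothing about relationships among taxa.
All ingroup taxa share the derived state 'yes' for nictitating membrane; it defines the ingroup but does not resolve relationships within it.
stipules present: derived state 'yes' in Taxon C and Taxon E only — synapomorphy for {Taxon C, Taxon E}.
Most parsimonious ingroup topology: (((Taxon E,Taxon C),(Taxon V,Taxon P)),Taxon U).
Taxon E and Taxon C share a more recent common ancestor with each other than either does with Taxon V, so Taxon V is the least closely related of the three.

Taxon V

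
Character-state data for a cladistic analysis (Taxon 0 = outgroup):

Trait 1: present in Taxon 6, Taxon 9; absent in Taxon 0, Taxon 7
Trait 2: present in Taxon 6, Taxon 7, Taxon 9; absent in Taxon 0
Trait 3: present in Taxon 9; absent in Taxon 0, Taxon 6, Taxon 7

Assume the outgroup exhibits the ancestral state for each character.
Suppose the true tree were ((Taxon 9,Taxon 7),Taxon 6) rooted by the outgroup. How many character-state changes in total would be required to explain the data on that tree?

4

Map each character onto ((Taxon 9,Taxon 7),Taxon 6) (rooted by Taxon 0) and count the minimum state changes it requires (Fitch parsimony):
Trait 1: 2; Trait 2: 1; Trait 3: 1.
Total tree length = 4.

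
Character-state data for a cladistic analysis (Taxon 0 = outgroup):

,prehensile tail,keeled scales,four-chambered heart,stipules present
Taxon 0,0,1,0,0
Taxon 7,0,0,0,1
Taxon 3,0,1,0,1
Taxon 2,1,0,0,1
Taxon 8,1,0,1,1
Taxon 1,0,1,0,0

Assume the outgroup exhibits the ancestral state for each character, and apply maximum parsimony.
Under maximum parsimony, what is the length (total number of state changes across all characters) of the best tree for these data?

Character polarity is set by the outgroup: the derived state is whichever differs from the outgroup's state, so for keeled scales the derived state is '0', and for the remaining characters it is '1'.
prehensile tail (derived state '1') is shared by Taxon 2 and Taxon 8 — a synapomorphy uniting that clade.
keeled scales: derived state '0' in Taxon 2, Taxon 7, and Taxon 8 only — synapomorphy for {Taxon 2, Taxon 7, Taxon 8}.
four-chambered heart (derived state '1') is unique to Taxon 8 (autapomorphy; uninformative for grouping).
stipules present (derived state '1') is shared by Taxon 2, Taxon 3, Taxon 7, and Taxon 8 — a synapomorphy uniting that clade.
Most parsimonious ingroup topology: (((Taxon 7,(Taxon 2,Taxon 8)),Taxon 3),Taxon 1).
Changes per character on this tree: prehensile tail: 1; keeled scales: 1; four-chambered heart: 1; stipules present: 1.
Total = 4.

4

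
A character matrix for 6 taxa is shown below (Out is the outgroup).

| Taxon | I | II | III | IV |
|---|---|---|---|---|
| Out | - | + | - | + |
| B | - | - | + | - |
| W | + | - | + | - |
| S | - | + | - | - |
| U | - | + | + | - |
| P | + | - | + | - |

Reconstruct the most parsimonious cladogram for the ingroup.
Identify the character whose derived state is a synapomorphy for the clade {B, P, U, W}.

Character polarity is set by the outgroup: the derived state is whichever differs from the outgroup's state, so for II, IV the derived state is '-', and for the remaining characters it is '+'.
Only P and W show the derived state '+' for I, supporting them as a clade.
II (derived state '-') is shared by B, P, and W — a synapomorphy uniting that clade.
Only B, P, U, and W show the derived state '+' for III, supporting them as a clade.
All ingroup taxa share the derived state '-' for IV; it defines the ingroup but does not resolve relationships within it.
Most parsimonious ingroup topology: (((B,(W,P)),U),S).
The clade {B, P, U, W} is supported by III: its derived state '+' occurs in exactly those taxa and in no other taxon (including the outgroup).

III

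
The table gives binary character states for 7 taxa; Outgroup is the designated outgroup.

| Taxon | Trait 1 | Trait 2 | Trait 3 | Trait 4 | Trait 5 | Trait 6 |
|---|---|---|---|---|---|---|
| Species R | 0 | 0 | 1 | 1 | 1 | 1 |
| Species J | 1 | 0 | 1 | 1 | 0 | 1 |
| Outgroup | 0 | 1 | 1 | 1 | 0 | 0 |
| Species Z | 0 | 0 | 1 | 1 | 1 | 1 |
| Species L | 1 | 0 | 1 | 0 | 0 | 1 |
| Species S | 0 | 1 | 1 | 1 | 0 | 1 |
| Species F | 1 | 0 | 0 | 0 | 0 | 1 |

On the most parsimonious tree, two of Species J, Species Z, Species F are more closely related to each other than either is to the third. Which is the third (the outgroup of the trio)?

Species Z

Character polarity is set by the outgroup: the derived state is whichever differs from the outgroup's state, so for Trait 2, Trait 3, Trait 4 the derived state is '0', and for the remaining characters it is '1'.
Trait 1: derived state '1' in Species F, Species J, and Species L only — synapomorphy for {Species F, Species J, Species L}.
Only Species F, Species J, Species L, Species R, and Species Z show the derived state '0' for Trait 2, supporting them as a clade.
Trait 3 (derived state '0') is unique to Species F (autapomorphy; uninformative for grouping).
Trait 4: derived state '0' in Species F and Species L only — synapomorphy for {Species F, Species L}.
Trait 5: derived state '1' in Species R and Species Z only — synapomorphy for {Species R, Species Z}.
Trait 6 (derived state '1') is shared by all ingroup taxa — unites the whole ingroup.
Most parsimonious ingroup topology: (((Species R,Species Z),((Species L,Species F),Species J)),Species S).
Species F and Species J share a more recent common ancestor with each other than either does with Species Z, so Species Z is the least closely related of the three.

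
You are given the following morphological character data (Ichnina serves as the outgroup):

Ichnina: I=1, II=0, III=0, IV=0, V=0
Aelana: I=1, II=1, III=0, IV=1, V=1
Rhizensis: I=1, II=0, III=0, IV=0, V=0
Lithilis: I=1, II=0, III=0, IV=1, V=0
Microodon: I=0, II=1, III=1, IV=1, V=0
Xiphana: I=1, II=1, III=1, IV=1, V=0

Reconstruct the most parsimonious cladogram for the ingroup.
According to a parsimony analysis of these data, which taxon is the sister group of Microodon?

Character polarity is set by the outgroup: the derived state is whichever differs from the outgroup's state, so for I the derived state is '0', and for the remaining characters it is '1'.
I (derived state '0') is unique to Microodon (autapomorphy; uninformative for grouping).
II (derived state '1') is shared by Aelana, Microodon, and Xiphana — a synapomorphy uniting that clade.
III: derived state '1' in Microodon and Xiphana only — synapomorphy for {Microodon, Xiphana}.
Only Aelana, Lithilis, Microodon, and Xiphana show the derived state '1' for IV, supporting them as a clade.
V (derived state '1') is unique to Aelana (autapomorphy; uninformative for grouping).
Most parsimonious ingroup topology: (((Aelana,(Microodon,Xiphana)),Lithilis),Rhizensis).
Microodon and Xiphana form a cherry on this tree, so they are sister taxa.

Xiphana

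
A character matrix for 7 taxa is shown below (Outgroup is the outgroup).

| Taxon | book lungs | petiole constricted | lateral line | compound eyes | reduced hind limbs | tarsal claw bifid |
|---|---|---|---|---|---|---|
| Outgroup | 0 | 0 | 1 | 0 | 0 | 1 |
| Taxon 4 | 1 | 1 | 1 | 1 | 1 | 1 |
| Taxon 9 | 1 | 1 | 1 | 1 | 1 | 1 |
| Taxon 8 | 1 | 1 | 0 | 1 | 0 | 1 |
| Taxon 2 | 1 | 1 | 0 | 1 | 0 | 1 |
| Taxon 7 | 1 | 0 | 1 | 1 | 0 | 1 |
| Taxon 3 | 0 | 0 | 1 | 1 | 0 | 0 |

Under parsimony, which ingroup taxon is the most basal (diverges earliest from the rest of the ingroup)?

Character polarity is set by the outgroup: the derived state is whichever differs from the outgroup's state, so for lateral line, tarsal claw bifid the derived state is '0', and for the remaining characters it is '1'.
Only Taxon 2, Taxon 4, Taxon 7, Taxon 8, and Taxon 9 show the derived state '1' for book lungs, supporting them as a clade.
petiole constricted: derived state '1' in Taxon 2, Taxon 4, Taxon 8, and Taxon 9 only — synapomorphy for {Taxon 2, Taxon 4, Taxon 8, Taxon 9}.
lateral line (derived state '0') is shared by Taxon 2 and Taxon 8 — a synapomorphy uniting that clade.
All ingroup taxa share the derived state '1' for compound eyes; it defines the ingroup but does not resolve relationships within it.
reduced hind limbs: derived state '1' in Taxon 4 and Taxon 9 only — synapomorphy for {Taxon 4, Taxon 9}.
tarsal claw bifid: derived state '0' in Taxon 3 only — an autapomorphy, so it tells us nothing about relationships among taxa.
Most parsimonious ingroup topology: ((((Taxon 4,Taxon 9),(Taxon 8,Taxon 2)),Taxon 7),Taxon 3).
Taxon 3 is sister to the clade containing all other ingroup taxa, so it is the earliest-diverging (most basal) ingroup lineage.

Taxon 3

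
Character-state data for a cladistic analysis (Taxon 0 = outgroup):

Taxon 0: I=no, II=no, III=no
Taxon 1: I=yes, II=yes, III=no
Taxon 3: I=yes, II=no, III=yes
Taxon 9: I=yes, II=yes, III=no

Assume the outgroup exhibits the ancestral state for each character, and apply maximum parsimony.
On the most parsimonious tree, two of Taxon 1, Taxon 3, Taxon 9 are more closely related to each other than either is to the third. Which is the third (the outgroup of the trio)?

The outgroup has state 'no' for every character, so 'yes' is the derived state throughout.
All ingroup taxa share the derived state 'yes' for I; it defines the ingroup but does not resolve relationships within it.
II: derived state 'yes' in Taxon 1 and Taxon 9 only — synapomorphy for {Taxon 1, Taxon 9}.
III: derived state 'yes' in Taxon 3 only — an autapomorphy, so it tells us nothing about relationships among taxa.
Most parsimonious ingroup topology: ((Taxon 1,Taxon 9),Taxon 3).
Taxon 1 and Taxon 9 share a more recent common ancestor with each other than either does with Taxon 3, so Taxon 3 is the least closely related of the three.

Taxon 3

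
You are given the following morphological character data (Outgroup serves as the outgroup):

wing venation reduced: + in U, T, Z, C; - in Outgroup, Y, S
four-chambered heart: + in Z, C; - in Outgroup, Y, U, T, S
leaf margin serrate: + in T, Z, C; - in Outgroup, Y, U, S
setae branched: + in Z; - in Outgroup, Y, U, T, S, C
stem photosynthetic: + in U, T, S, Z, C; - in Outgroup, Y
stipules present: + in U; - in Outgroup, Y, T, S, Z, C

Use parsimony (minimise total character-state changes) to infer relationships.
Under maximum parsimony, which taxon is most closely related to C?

The outgroup has state '-' for every character, so '+' is the derived state throughout.
wing venation reduced (derived state '+') is shared by C, T, U, and Z — a synapomorphy uniting that clade.
four-chambered heart (derived state '+') is shared by C and Z — a synapomorphy uniting that clade.
leaf margin serrate (derived state '+') is shared by C, T, and Z — a synapomorphy uniting that clade.
setae branched (derived state '+') is unique to Z (autapomorphy; uninformative for grouping).
stem photosynthetic (derived state '+') is shared by C, S, T, U, and Z — a synapomorphy uniting that clade.
stipules present (derived state '+') is unique to U (autapomorphy; uninformative for grouping).
Most parsimonious ingroup topology: (Y,((U,(T,(Z,C))),S)).
C and Z form a cherry on this tree, so they are sister taxa.

Z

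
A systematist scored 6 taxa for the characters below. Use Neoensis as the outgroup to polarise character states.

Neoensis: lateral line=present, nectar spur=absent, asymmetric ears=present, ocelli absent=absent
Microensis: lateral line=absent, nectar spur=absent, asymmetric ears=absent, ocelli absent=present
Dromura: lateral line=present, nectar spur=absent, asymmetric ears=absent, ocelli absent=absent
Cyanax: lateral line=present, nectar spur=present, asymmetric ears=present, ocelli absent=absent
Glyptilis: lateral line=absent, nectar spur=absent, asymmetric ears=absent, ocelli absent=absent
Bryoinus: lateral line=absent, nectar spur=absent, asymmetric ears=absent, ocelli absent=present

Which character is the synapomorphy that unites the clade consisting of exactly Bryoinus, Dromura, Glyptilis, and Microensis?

Character polarity is set by the outgroup: the derived state is whichever differs from the outgroup's state, so for lateral line, asymmetric ears the derived state is 'absent', and for the remaining characters it is 'present'.
Only Bryoinus, Glyptilis, and Microensis show the derived state 'absent' for lateral line, supporting them as a clade.
nectar spur (derived state 'present') is unique to Cyanax (autapomorphy; uninformative for grouping).
Only Bryoinus, Dromura, Glyptilis, and Microensis show the derived state 'absent' for asymmetric ears, supporting them as a clade.
ocelli absent: derived state 'present' in Bryoinus and Microensis only — synapomorphy for {Bryoinus, Microensis}.
Most parsimonious ingroup topology: ((((Microensis,Bryoinus),Glyptilis),Dromura),Cyanax).
The clade {Bryoinus, Dromura, Glyptilis, Microensis} is supported by asymmetric ears: its derived state 'absent' occurs in exactly those taxa and in no other taxon (including the outgroup).

asymmetric ears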